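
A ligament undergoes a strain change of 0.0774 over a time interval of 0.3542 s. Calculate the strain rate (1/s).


strain_rate = delta_strain / delta_t
strain_rate = 0.0774 / 0.3542
strain_rate = 0.2185


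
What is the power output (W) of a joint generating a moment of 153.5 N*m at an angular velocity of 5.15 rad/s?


P = M * omega
P = 153.5 * 5.15
P = 790.5250


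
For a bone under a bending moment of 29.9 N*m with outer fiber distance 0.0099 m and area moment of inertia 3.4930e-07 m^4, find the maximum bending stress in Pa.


sigma = M * c / I
sigma = 29.9 * 0.0099 / 3.4930e-07
M * c = 0.2960
sigma = 847437.7326


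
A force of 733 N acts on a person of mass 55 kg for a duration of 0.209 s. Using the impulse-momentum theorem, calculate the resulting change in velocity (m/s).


J = F * dt = 733 * 0.209 = 153.1970 N*s
delta_v = J / m
delta_v = 153.1970 / 55
delta_v = 2.7854


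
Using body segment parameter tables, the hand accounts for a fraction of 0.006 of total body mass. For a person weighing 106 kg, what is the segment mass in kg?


m_segment = body_mass * fraction
m_segment = 106 * 0.006
m_segment = 0.6360


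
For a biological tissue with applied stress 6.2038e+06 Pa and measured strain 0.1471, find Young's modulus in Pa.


E = stress / strain
E = 6.2038e+06 / 0.1471
E = 4.2174e+07


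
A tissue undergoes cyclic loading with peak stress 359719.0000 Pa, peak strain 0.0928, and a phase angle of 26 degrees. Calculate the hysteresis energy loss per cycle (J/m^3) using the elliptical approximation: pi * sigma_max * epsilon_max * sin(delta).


E_loss = pi * sigma_max * epsilon_max * sin(delta)
delta = 26 deg = 0.4538 rad
sin(delta) = 0.4384
E_loss = pi * 359719.0000 * 0.0928 * 0.4384
E_loss = 45973.0363


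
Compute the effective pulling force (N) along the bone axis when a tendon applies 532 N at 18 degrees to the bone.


F_eff = F_tendon * cos(theta)
theta = 18 deg = 0.3142 rad
cos(theta) = 0.9511
F_eff = 532 * 0.9511
F_eff = 505.9621


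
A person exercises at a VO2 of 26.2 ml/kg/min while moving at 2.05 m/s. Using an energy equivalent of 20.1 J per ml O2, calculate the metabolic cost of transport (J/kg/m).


Power per kg = VO2 * 20.1 / 60
Power per kg = 26.2 * 20.1 / 60 = 8.7770 W/kg
Cost = power_per_kg / speed
Cost = 8.7770 / 2.05
Cost = 4.2815


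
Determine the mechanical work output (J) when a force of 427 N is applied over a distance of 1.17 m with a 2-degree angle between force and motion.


W = F * d * cos(theta)
theta = 2 deg = 0.0349 rad
cos(theta) = 0.9994
W = 427 * 1.17 * 0.9994
W = 499.2857


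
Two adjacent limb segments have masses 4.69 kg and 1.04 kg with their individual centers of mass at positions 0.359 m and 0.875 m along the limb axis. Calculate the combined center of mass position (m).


COM = (m1*x1 + m2*x2) / (m1 + m2)
COM = (4.69*0.359 + 1.04*0.875) / (4.69 + 1.04)
Numerator = 2.5937
Denominator = 5.7300
COM = 0.4527


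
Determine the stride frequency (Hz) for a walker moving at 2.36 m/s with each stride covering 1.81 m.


f = v / stride_length
f = 2.36 / 1.81
f = 1.3039


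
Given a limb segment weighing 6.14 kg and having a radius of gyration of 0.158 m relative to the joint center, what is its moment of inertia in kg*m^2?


I = m * k^2
I = 6.14 * 0.158^2
k^2 = 0.0250
I = 0.1533


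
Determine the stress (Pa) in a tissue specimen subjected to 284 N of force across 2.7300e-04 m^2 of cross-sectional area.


stress = F / A
stress = 284 / 2.7300e-04
stress = 1.0403e+06


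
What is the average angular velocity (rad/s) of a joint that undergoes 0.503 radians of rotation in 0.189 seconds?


omega = delta_theta / delta_t
omega = 0.503 / 0.189
omega = 2.6614


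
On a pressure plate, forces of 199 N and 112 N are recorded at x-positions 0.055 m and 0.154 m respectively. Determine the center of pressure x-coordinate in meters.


COP_x = (F1*x1 + F2*x2) / (F1 + F2)
COP_x = (199*0.055 + 112*0.154) / (199 + 112)
Numerator = 28.1930
Denominator = 311
COP_x = 0.0907


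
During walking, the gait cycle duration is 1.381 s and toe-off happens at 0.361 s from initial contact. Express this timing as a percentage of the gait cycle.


pct = (event_time / cycle_time) * 100
pct = (0.361 / 1.381) * 100
ratio = 0.2614
pct = 26.1405


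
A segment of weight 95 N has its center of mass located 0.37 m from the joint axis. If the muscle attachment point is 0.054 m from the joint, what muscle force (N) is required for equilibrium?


F_muscle = W * d_load / d_muscle
F_muscle = 95 * 0.37 / 0.054
Numerator = 35.1500
F_muscle = 650.9259


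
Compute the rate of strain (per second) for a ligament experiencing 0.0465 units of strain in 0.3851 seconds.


strain_rate = delta_strain / delta_t
strain_rate = 0.0465 / 0.3851
strain_rate = 0.1207


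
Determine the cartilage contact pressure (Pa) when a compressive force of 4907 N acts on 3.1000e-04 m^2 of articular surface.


P = F / A
P = 4907 / 3.1000e-04
P = 1.5829e+07


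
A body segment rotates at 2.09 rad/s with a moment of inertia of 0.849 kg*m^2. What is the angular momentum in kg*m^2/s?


L = I * omega
L = 0.849 * 2.09
L = 1.7744


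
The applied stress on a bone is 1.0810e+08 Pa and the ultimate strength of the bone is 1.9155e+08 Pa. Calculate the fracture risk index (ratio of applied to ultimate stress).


FRI = applied / ultimate
FRI = 1.0810e+08 / 1.9155e+08
FRI = 0.5643


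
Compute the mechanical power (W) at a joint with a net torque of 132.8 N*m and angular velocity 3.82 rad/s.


P = M * omega
P = 132.8 * 3.82
P = 507.2960


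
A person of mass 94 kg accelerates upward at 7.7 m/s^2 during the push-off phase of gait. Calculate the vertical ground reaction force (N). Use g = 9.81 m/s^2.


GRF = m * (g + a)
GRF = 94 * (9.81 + 7.7)
GRF = 94 * 17.5100
GRF = 1645.9400


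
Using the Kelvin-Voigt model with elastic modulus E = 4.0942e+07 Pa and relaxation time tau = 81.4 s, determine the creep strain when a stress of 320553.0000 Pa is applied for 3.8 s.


epsilon(t) = (sigma/E) * (1 - exp(-t/tau))
sigma/E = 320553.0000 / 4.0942e+07 = 0.0078
exp(-t/tau) = exp(-3.8 / 81.4) = 0.9544
epsilon = 0.0078 * (1 - 0.9544)
epsilon = 3.5710e-04


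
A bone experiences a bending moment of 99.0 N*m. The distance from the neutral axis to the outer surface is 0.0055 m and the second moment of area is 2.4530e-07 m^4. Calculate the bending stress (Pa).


sigma = M * c / I
sigma = 99.0 * 0.0055 / 2.4530e-07
M * c = 0.5445
sigma = 2.2197e+06


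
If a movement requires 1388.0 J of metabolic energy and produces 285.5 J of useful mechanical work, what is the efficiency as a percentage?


eta = (W_mech / E_meta) * 100
eta = (285.5 / 1388.0) * 100
ratio = 0.2057
eta = 20.5692


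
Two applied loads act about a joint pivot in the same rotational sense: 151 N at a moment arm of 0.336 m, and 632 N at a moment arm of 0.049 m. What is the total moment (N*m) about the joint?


M = F1 * d1 + F2 * d2
M = 151 * 0.336 + 632 * 0.049
M = 50.7360 + 30.9680
M = 81.7040


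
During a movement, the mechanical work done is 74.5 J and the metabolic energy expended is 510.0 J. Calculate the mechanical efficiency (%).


eta = (W_mech / E_meta) * 100
eta = (74.5 / 510.0) * 100
ratio = 0.1461
eta = 14.6078


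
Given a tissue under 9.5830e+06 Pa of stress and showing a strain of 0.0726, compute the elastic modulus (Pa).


E = stress / strain
E = 9.5830e+06 / 0.0726
E = 1.3200e+08


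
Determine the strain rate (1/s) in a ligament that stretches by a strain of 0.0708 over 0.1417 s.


strain_rate = delta_strain / delta_t
strain_rate = 0.0708 / 0.1417
strain_rate = 0.4996


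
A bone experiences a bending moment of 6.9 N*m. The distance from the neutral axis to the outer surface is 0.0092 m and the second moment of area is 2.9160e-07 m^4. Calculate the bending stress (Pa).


sigma = M * c / I
sigma = 6.9 * 0.0092 / 2.9160e-07
M * c = 0.0635
sigma = 217695.4733


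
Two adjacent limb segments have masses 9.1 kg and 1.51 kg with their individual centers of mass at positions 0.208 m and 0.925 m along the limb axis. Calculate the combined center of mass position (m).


COM = (m1*x1 + m2*x2) / (m1 + m2)
COM = (9.1*0.208 + 1.51*0.925) / (9.1 + 1.51)
Numerator = 3.2896
Denominator = 10.6100
COM = 0.3100


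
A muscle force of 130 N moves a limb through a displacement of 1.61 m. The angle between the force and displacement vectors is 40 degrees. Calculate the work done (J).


W = F * d * cos(theta)
theta = 40 deg = 0.6981 rad
cos(theta) = 0.7660
W = 130 * 1.61 * 0.7660
W = 160.3331


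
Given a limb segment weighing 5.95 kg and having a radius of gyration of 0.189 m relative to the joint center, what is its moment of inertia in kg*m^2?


I = m * k^2
I = 5.95 * 0.189^2
k^2 = 0.0357
I = 0.2125


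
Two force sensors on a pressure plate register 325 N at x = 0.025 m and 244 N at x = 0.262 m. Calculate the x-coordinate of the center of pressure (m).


COP_x = (F1*x1 + F2*x2) / (F1 + F2)
COP_x = (325*0.025 + 244*0.262) / (325 + 244)
Numerator = 72.0530
Denominator = 569
COP_x = 0.1266


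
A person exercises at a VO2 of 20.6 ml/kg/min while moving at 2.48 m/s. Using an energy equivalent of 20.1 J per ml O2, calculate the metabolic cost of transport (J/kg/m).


Power per kg = VO2 * 20.1 / 60
Power per kg = 20.6 * 20.1 / 60 = 6.9010 W/kg
Cost = power_per_kg / speed
Cost = 6.9010 / 2.48
Cost = 2.7827


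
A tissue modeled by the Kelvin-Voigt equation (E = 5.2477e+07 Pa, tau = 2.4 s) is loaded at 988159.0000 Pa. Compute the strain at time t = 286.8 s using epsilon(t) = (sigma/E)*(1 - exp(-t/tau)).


epsilon(t) = (sigma/E) * (1 - exp(-t/tau))
sigma/E = 988159.0000 / 5.2477e+07 = 0.0188
exp(-t/tau) = exp(-286.8 / 2.4) = 1.2642e-52
epsilon = 0.0188 * (1 - 1.2642e-52)
epsilon = 0.0188


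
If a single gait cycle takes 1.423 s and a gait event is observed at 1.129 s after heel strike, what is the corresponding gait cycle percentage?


pct = (event_time / cycle_time) * 100
pct = (1.129 / 1.423) * 100
ratio = 0.7934
pct = 79.3394


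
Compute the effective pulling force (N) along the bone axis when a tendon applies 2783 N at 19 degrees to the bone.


F_eff = F_tendon * cos(theta)
theta = 19 deg = 0.3316 rad
cos(theta) = 0.9455
F_eff = 2783 * 0.9455
F_eff = 2631.3782


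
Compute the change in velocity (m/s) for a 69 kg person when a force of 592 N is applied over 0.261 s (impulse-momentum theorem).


J = F * dt = 592 * 0.261 = 154.5120 N*s
delta_v = J / m
delta_v = 154.5120 / 69
delta_v = 2.2393


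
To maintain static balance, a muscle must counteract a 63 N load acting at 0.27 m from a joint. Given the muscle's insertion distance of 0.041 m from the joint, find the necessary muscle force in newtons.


F_muscle = W * d_load / d_muscle
F_muscle = 63 * 0.27 / 0.041
Numerator = 17.0100
F_muscle = 414.8780


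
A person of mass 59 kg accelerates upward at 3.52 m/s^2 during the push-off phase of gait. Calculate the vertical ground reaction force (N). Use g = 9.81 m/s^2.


GRF = m * (g + a)
GRF = 59 * (9.81 + 3.52)
GRF = 59 * 13.3300
GRF = 786.4700


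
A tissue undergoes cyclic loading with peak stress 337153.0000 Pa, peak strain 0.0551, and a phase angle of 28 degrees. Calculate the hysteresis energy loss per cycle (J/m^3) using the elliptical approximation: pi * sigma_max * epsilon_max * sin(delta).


E_loss = pi * sigma_max * epsilon_max * sin(delta)
delta = 28 deg = 0.4887 rad
sin(delta) = 0.4695
E_loss = pi * 337153.0000 * 0.0551 * 0.4695
E_loss = 27399.1942


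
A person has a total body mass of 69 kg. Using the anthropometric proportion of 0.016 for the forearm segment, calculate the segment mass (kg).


m_segment = body_mass * fraction
m_segment = 69 * 0.016
m_segment = 1.1040


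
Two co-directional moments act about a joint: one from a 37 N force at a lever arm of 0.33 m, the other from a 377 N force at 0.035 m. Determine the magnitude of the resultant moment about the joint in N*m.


M = F1 * d1 + F2 * d2
M = 37 * 0.33 + 377 * 0.035
M = 12.2100 + 13.1950
M = 25.4050


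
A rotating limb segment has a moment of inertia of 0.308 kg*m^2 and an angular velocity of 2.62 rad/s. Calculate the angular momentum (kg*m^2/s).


L = I * omega
L = 0.308 * 2.62
L = 0.8070


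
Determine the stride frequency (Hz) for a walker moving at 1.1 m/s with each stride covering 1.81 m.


f = v / stride_length
f = 1.1 / 1.81
f = 0.6077


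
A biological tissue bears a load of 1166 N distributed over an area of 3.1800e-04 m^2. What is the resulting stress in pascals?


stress = F / A
stress = 1166 / 3.1800e-04
stress = 3.6667e+06


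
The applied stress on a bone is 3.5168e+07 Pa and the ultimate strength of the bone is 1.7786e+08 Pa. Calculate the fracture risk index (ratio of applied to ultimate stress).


FRI = applied / ultimate
FRI = 3.5168e+07 / 1.7786e+08
FRI = 0.1977


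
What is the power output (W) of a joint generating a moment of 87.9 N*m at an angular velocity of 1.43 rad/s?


P = M * omega
P = 87.9 * 1.43
P = 125.6970


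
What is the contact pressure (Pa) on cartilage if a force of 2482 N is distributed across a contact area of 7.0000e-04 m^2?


P = F / A
P = 2482 / 7.0000e-04
P = 3.5457e+06


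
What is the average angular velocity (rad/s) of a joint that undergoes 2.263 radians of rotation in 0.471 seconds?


omega = delta_theta / delta_t
omega = 2.263 / 0.471
omega = 4.8047


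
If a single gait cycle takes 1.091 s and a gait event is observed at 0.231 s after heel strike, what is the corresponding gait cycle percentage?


pct = (event_time / cycle_time) * 100
pct = (0.231 / 1.091) * 100
ratio = 0.2117
pct = 21.1732


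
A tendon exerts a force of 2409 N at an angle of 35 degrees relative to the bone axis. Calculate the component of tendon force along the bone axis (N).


F_eff = F_tendon * cos(theta)
theta = 35 deg = 0.6109 rad
cos(theta) = 0.8192
F_eff = 2409 * 0.8192
F_eff = 1973.3373


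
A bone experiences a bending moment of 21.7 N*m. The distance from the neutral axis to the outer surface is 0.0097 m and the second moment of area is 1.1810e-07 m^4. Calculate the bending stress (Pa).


sigma = M * c / I
sigma = 21.7 * 0.0097 / 1.1810e-07
M * c = 0.2105
sigma = 1.7823e+06


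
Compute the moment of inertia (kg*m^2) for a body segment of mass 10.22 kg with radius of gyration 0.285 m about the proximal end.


I = m * k^2
I = 10.22 * 0.285^2
k^2 = 0.0812
I = 0.8301


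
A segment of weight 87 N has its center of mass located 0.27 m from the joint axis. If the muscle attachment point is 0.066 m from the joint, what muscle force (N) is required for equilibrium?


F_muscle = W * d_load / d_muscle
F_muscle = 87 * 0.27 / 0.066
Numerator = 23.4900
F_muscle = 355.9091


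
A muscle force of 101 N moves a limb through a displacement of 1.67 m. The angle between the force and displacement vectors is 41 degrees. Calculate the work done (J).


W = F * d * cos(theta)
theta = 41 deg = 0.7156 rad
cos(theta) = 0.7547
W = 101 * 1.67 * 0.7547
W = 127.2969


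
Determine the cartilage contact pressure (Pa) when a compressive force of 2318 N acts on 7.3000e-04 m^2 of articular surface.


P = F / A
P = 2318 / 7.3000e-04
P = 3.1753e+06


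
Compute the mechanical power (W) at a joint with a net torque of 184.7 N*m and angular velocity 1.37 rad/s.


P = M * omega
P = 184.7 * 1.37
P = 253.0390


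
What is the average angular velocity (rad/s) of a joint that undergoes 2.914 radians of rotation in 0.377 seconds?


omega = delta_theta / delta_t
omega = 2.914 / 0.377
omega = 7.7294


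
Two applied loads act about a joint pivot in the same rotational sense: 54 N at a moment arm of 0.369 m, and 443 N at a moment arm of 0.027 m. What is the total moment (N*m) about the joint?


M = F1 * d1 + F2 * d2
M = 54 * 0.369 + 443 * 0.027
M = 19.9260 + 11.9610
M = 31.8870


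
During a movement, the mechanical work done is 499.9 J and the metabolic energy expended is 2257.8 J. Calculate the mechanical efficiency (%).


eta = (W_mech / E_meta) * 100
eta = (499.9 / 2257.8) * 100
ratio = 0.2214
eta = 22.1410


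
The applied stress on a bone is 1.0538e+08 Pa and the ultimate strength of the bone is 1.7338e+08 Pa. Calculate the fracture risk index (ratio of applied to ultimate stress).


FRI = applied / ultimate
FRI = 1.0538e+08 / 1.7338e+08
FRI = 0.6078


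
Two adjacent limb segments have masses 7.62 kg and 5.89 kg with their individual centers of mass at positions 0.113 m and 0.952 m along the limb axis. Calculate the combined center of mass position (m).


COM = (m1*x1 + m2*x2) / (m1 + m2)
COM = (7.62*0.113 + 5.89*0.952) / (7.62 + 5.89)
Numerator = 6.4683
Denominator = 13.5100
COM = 0.4788


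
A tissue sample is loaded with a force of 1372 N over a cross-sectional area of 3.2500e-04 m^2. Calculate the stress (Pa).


stress = F / A
stress = 1372 / 3.2500e-04
stress = 4.2215e+06


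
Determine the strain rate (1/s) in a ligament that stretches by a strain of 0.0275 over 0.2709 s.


strain_rate = delta_strain / delta_t
strain_rate = 0.0275 / 0.2709
strain_rate = 0.1015


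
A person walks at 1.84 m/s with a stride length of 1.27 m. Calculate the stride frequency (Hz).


f = v / stride_length
f = 1.84 / 1.27
f = 1.4488


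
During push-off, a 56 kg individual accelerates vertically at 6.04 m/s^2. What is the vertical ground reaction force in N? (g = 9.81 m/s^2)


GRF = m * (g + a)
GRF = 56 * (9.81 + 6.04)
GRF = 56 * 15.8500
GRF = 887.6000


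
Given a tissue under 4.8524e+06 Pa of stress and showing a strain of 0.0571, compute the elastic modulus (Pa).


E = stress / strain
E = 4.8524e+06 / 0.0571
E = 8.4981e+07


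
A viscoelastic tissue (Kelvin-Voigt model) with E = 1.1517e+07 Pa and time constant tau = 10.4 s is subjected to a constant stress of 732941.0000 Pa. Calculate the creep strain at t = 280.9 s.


epsilon(t) = (sigma/E) * (1 - exp(-t/tau))
sigma/E = 732941.0000 / 1.1517e+07 = 0.0636
exp(-t/tau) = exp(-280.9 / 10.4) = 1.8615e-12
epsilon = 0.0636 * (1 - 1.8615e-12)
epsilon = 0.0636


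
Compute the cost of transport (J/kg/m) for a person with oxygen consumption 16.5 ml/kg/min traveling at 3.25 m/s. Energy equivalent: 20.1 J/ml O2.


Power per kg = VO2 * 20.1 / 60
Power per kg = 16.5 * 20.1 / 60 = 5.5275 W/kg
Cost = power_per_kg / speed
Cost = 5.5275 / 3.25
Cost = 1.7008


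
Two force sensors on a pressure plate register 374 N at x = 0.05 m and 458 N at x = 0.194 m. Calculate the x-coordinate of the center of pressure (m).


COP_x = (F1*x1 + F2*x2) / (F1 + F2)
COP_x = (374*0.05 + 458*0.194) / (374 + 458)
Numerator = 107.5520
Denominator = 832
COP_x = 0.1293


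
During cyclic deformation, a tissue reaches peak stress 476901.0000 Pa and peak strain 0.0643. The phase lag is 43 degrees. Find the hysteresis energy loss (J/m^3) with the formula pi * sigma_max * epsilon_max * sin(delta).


E_loss = pi * sigma_max * epsilon_max * sin(delta)
delta = 43 deg = 0.7505 rad
sin(delta) = 0.6820
E_loss = pi * 476901.0000 * 0.0643 * 0.6820
E_loss = 65701.0649


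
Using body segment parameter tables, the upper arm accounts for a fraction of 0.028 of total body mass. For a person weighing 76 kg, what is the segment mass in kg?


m_segment = body_mass * fraction
m_segment = 76 * 0.028
m_segment = 2.1280


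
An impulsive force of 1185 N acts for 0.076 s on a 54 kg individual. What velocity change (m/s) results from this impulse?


J = F * dt = 1185 * 0.076 = 90.0600 N*s
delta_v = J / m
delta_v = 90.0600 / 54
delta_v = 1.6678


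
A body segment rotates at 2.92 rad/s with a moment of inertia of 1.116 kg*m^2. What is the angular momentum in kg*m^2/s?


L = I * omega
L = 1.116 * 2.92
L = 3.2587


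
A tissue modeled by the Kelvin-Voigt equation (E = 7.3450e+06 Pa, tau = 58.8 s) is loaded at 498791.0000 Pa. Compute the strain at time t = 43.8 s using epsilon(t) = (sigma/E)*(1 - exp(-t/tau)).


epsilon(t) = (sigma/E) * (1 - exp(-t/tau))
sigma/E = 498791.0000 / 7.3450e+06 = 0.0679
exp(-t/tau) = exp(-43.8 / 58.8) = 0.4748
epsilon = 0.0679 * (1 - 0.4748)
epsilon = 0.0357


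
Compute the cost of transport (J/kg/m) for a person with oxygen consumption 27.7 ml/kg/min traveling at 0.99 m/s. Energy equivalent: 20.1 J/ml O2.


Power per kg = VO2 * 20.1 / 60
Power per kg = 27.7 * 20.1 / 60 = 9.2795 W/kg
Cost = power_per_kg / speed
Cost = 9.2795 / 0.99
Cost = 9.3732


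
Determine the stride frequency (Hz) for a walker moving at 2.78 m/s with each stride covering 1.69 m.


f = v / stride_length
f = 2.78 / 1.69
f = 1.6450


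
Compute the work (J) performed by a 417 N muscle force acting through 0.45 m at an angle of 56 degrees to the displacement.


W = F * d * cos(theta)
theta = 56 deg = 0.9774 rad
cos(theta) = 0.5592
W = 417 * 0.45 * 0.5592
W = 104.9325


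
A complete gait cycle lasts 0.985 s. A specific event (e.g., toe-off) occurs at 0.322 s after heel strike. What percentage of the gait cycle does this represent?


pct = (event_time / cycle_time) * 100
pct = (0.322 / 0.985) * 100
ratio = 0.3269
pct = 32.6904


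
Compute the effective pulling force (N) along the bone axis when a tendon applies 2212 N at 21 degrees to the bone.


F_eff = F_tendon * cos(theta)
theta = 21 deg = 0.3665 rad
cos(theta) = 0.9336
F_eff = 2212 * 0.9336
F_eff = 2065.0799


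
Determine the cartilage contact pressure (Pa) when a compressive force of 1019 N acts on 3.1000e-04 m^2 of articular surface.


P = F / A
P = 1019 / 3.1000e-04
P = 3.2871e+06


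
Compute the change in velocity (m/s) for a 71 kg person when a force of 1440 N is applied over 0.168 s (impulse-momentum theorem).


J = F * dt = 1440 * 0.168 = 241.9200 N*s
delta_v = J / m
delta_v = 241.9200 / 71
delta_v = 3.4073


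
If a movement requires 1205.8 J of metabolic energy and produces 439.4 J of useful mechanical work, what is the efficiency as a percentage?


eta = (W_mech / E_meta) * 100
eta = (439.4 / 1205.8) * 100
ratio = 0.3644
eta = 36.4405


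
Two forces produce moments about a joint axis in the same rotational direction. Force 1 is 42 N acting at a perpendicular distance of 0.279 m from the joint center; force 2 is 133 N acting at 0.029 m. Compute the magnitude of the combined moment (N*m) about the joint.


M = F1 * d1 + F2 * d2
M = 42 * 0.279 + 133 * 0.029
M = 11.7180 + 3.8570
M = 15.5750


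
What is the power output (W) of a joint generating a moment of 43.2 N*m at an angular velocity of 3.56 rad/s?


P = M * omega
P = 43.2 * 3.56
P = 153.7920


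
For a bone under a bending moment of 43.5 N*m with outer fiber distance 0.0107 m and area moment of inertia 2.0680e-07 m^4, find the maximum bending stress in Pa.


sigma = M * c / I
sigma = 43.5 * 0.0107 / 2.0680e-07
M * c = 0.4654
sigma = 2.2507e+06


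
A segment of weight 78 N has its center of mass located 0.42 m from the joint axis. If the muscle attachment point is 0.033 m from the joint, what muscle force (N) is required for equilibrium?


F_muscle = W * d_load / d_muscle
F_muscle = 78 * 0.42 / 0.033
Numerator = 32.7600
F_muscle = 992.7273


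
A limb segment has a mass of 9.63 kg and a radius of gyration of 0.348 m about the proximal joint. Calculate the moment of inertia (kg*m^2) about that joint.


I = m * k^2
I = 9.63 * 0.348^2
k^2 = 0.1211
I = 1.1662


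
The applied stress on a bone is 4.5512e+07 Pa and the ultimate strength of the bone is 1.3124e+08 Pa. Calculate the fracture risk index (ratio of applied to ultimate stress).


FRI = applied / ultimate
FRI = 4.5512e+07 / 1.3124e+08
FRI = 0.3468


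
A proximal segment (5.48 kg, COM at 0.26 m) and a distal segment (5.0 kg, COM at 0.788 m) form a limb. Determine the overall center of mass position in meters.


COM = (m1*x1 + m2*x2) / (m1 + m2)
COM = (5.48*0.26 + 5.0*0.788) / (5.48 + 5.0)
Numerator = 5.3648
Denominator = 10.4800
COM = 0.5119


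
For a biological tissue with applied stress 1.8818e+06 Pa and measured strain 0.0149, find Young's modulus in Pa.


E = stress / strain
E = 1.8818e+06 / 0.0149
E = 1.2630e+08


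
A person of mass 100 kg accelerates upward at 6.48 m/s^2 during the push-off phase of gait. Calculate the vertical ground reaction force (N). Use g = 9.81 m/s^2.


GRF = m * (g + a)
GRF = 100 * (9.81 + 6.48)
GRF = 100 * 16.2900
GRF = 1629.0000


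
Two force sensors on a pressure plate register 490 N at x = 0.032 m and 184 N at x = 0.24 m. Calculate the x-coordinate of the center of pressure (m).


COP_x = (F1*x1 + F2*x2) / (F1 + F2)
COP_x = (490*0.032 + 184*0.24) / (490 + 184)
Numerator = 59.8400
Denominator = 674
COP_x = 0.0888


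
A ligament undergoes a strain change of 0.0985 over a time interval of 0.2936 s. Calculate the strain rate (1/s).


strain_rate = delta_strain / delta_t
strain_rate = 0.0985 / 0.2936
strain_rate = 0.3355


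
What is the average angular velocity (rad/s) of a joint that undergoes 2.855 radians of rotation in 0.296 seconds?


omega = delta_theta / delta_t
omega = 2.855 / 0.296
omega = 9.6453


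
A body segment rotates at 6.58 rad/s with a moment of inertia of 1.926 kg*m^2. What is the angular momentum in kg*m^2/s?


L = I * omega
L = 1.926 * 6.58
L = 12.6731


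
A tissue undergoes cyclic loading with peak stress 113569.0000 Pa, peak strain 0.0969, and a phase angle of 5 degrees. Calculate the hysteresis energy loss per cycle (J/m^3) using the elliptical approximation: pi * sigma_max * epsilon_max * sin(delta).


E_loss = pi * sigma_max * epsilon_max * sin(delta)
delta = 5 deg = 0.0873 rad
sin(delta) = 0.0872
E_loss = pi * 113569.0000 * 0.0969 * 0.0872
E_loss = 3013.2104


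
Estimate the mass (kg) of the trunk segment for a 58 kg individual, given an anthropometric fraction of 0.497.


m_segment = body_mass * fraction
m_segment = 58 * 0.497
m_segment = 28.8260


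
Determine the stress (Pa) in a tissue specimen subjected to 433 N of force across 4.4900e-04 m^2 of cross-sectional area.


stress = F / A
stress = 433 / 4.4900e-04
stress = 964365.2561


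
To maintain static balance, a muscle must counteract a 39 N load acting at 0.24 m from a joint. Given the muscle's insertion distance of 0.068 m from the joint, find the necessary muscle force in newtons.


F_muscle = W * d_load / d_muscle
F_muscle = 39 * 0.24 / 0.068
Numerator = 9.3600
F_muscle = 137.6471


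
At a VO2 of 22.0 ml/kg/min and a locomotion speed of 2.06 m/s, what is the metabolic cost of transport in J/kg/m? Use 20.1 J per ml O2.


Power per kg = VO2 * 20.1 / 60
Power per kg = 22.0 * 20.1 / 60 = 7.3700 W/kg
Cost = power_per_kg / speed
Cost = 7.3700 / 2.06
Cost = 3.5777


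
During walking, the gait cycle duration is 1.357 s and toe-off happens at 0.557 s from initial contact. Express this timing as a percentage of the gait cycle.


pct = (event_time / cycle_time) * 100
pct = (0.557 / 1.357) * 100
ratio = 0.4105
pct = 41.0464


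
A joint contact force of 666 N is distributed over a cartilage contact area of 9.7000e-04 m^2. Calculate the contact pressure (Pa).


P = F / A
P = 666 / 9.7000e-04
P = 686597.9381


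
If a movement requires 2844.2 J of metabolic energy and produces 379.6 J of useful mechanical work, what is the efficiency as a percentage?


eta = (W_mech / E_meta) * 100
eta = (379.6 / 2844.2) * 100
ratio = 0.1335
eta = 13.3465


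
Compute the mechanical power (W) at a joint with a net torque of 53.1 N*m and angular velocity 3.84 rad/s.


P = M * omega
P = 53.1 * 3.84
P = 203.9040


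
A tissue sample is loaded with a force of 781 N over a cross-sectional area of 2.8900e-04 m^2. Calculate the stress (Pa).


stress = F / A
stress = 781 / 2.8900e-04
stress = 2.7024e+06


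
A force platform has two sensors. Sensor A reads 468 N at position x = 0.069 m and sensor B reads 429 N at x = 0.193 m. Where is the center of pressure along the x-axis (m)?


COP_x = (F1*x1 + F2*x2) / (F1 + F2)
COP_x = (468*0.069 + 429*0.193) / (468 + 429)
Numerator = 115.0890
Denominator = 897
COP_x = 0.1283


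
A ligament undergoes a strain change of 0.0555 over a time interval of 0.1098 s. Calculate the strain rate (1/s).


strain_rate = delta_strain / delta_t
strain_rate = 0.0555 / 0.1098
strain_rate = 0.5055


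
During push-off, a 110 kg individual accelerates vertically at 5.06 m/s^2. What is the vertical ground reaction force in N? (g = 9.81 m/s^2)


GRF = m * (g + a)
GRF = 110 * (9.81 + 5.06)
GRF = 110 * 14.8700
GRF = 1635.7000


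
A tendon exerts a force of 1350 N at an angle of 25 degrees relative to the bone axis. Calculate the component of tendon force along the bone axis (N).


F_eff = F_tendon * cos(theta)
theta = 25 deg = 0.4363 rad
cos(theta) = 0.9063
F_eff = 1350 * 0.9063
F_eff = 1223.5155


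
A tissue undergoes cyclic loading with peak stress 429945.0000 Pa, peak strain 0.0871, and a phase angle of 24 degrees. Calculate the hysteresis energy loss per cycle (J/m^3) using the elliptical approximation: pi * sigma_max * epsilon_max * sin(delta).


E_loss = pi * sigma_max * epsilon_max * sin(delta)
delta = 24 deg = 0.4189 rad
sin(delta) = 0.4067
E_loss = pi * 429945.0000 * 0.0871 * 0.4067
E_loss = 47851.3539


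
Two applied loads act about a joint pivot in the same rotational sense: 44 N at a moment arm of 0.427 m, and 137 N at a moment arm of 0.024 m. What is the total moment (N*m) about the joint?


M = F1 * d1 + F2 * d2
M = 44 * 0.427 + 137 * 0.024
M = 18.7880 + 3.2880
M = 22.0760


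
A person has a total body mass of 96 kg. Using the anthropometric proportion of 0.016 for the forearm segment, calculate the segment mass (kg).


m_segment = body_mass * fraction
m_segment = 96 * 0.016
m_segment = 1.5360


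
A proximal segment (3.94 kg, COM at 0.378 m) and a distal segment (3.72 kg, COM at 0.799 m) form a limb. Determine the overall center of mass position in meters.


COM = (m1*x1 + m2*x2) / (m1 + m2)
COM = (3.94*0.378 + 3.72*0.799) / (3.94 + 3.72)
Numerator = 4.4616
Denominator = 7.6600
COM = 0.5825


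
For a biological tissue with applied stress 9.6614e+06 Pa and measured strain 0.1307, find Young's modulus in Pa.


E = stress / strain
E = 9.6614e+06 / 0.1307
E = 7.3920e+07


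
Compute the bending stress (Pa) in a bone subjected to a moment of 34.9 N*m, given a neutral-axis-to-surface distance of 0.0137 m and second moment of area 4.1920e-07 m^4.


sigma = M * c / I
sigma = 34.9 * 0.0137 / 4.1920e-07
M * c = 0.4781
sigma = 1.1406e+06


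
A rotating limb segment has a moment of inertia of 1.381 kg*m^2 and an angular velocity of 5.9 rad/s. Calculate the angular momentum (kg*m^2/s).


L = I * omega
L = 1.381 * 5.9
L = 8.1479


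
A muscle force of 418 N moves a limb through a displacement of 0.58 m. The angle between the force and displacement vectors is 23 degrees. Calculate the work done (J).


W = F * d * cos(theta)
theta = 23 deg = 0.4014 rad
cos(theta) = 0.9205
W = 418 * 0.58 * 0.9205
W = 223.1672


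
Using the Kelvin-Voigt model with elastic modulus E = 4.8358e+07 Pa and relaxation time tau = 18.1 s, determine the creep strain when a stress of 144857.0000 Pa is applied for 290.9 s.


epsilon(t) = (sigma/E) * (1 - exp(-t/tau))
sigma/E = 144857.0000 / 4.8358e+07 = 0.0030
exp(-t/tau) = exp(-290.9 / 18.1) = 1.0474e-07
epsilon = 0.0030 * (1 - 1.0474e-07)
epsilon = 0.0030


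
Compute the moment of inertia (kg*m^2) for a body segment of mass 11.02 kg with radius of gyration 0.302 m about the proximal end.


I = m * k^2
I = 11.02 * 0.302^2
k^2 = 0.0912
I = 1.0051


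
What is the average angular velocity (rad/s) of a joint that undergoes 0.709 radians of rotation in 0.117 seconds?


omega = delta_theta / delta_t
omega = 0.709 / 0.117
omega = 6.0598


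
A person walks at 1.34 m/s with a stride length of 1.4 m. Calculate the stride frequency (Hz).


f = v / stride_length
f = 1.34 / 1.4
f = 0.9571


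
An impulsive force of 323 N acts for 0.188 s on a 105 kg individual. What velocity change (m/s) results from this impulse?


J = F * dt = 323 * 0.188 = 60.7240 N*s
delta_v = J / m
delta_v = 60.7240 / 105
delta_v = 0.5783


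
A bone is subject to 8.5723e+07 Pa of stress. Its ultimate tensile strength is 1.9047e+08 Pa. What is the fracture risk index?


FRI = applied / ultimate
FRI = 8.5723e+07 / 1.9047e+08
FRI = 0.4501


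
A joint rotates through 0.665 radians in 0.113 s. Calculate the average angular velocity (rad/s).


omega = delta_theta / delta_t
omega = 0.665 / 0.113
omega = 5.8850


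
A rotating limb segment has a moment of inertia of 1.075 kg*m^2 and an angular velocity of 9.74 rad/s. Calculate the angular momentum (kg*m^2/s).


L = I * omega
L = 1.075 * 9.74
L = 10.4705


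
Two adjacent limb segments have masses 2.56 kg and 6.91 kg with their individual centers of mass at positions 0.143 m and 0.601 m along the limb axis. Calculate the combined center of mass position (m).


COM = (m1*x1 + m2*x2) / (m1 + m2)
COM = (2.56*0.143 + 6.91*0.601) / (2.56 + 6.91)
Numerator = 4.5190
Denominator = 9.4700
COM = 0.4772


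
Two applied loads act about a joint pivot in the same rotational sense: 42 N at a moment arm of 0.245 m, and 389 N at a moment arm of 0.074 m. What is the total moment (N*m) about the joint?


M = F1 * d1 + F2 * d2
M = 42 * 0.245 + 389 * 0.074
M = 10.2900 + 28.7860
M = 39.0760


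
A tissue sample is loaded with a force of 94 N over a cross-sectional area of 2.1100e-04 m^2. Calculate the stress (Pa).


stress = F / A
stress = 94 / 2.1100e-04
stress = 445497.6303


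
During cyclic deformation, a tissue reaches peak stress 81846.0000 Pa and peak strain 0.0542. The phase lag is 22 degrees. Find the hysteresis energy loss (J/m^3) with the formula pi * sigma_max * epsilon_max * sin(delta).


E_loss = pi * sigma_max * epsilon_max * sin(delta)
delta = 22 deg = 0.3840 rad
sin(delta) = 0.3746
E_loss = pi * 81846.0000 * 0.0542 * 0.3746
E_loss = 5220.6194


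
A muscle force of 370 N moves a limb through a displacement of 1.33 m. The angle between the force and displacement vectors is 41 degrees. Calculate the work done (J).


W = F * d * cos(theta)
theta = 41 deg = 0.7156 rad
cos(theta) = 0.7547
W = 370 * 1.33 * 0.7547
W = 371.3926


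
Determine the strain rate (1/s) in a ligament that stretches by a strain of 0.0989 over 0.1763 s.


strain_rate = delta_strain / delta_t
strain_rate = 0.0989 / 0.1763
strain_rate = 0.5610


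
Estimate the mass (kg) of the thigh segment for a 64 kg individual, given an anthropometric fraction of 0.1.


m_segment = body_mass * fraction
m_segment = 64 * 0.1
m_segment = 6.4000


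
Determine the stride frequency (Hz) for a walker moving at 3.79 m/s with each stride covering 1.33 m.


f = v / stride_length
f = 3.79 / 1.33
f = 2.8496


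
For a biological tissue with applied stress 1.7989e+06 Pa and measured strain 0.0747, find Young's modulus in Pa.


E = stress / strain
E = 1.7989e+06 / 0.0747
E = 2.4082e+07


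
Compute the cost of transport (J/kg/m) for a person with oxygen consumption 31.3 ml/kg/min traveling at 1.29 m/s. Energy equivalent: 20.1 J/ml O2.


Power per kg = VO2 * 20.1 / 60
Power per kg = 31.3 * 20.1 / 60 = 10.4855 W/kg
Cost = power_per_kg / speed
Cost = 10.4855 / 1.29
Cost = 8.1283


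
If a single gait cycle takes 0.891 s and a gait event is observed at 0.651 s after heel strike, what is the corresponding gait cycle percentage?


pct = (event_time / cycle_time) * 100
pct = (0.651 / 0.891) * 100
ratio = 0.7306
pct = 73.0640


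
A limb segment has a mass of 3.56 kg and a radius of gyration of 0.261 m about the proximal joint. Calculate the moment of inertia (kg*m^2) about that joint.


I = m * k^2
I = 3.56 * 0.261^2
k^2 = 0.0681
I = 0.2425


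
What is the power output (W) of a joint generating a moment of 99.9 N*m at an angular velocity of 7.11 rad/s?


P = M * omega
P = 99.9 * 7.11
P = 710.2890


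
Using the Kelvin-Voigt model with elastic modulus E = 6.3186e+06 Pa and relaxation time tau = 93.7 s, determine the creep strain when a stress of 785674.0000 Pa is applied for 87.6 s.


epsilon(t) = (sigma/E) * (1 - exp(-t/tau))
sigma/E = 785674.0000 / 6.3186e+06 = 0.1243
exp(-t/tau) = exp(-87.6 / 93.7) = 0.3926
epsilon = 0.1243 * (1 - 0.3926)
epsilon = 0.0755


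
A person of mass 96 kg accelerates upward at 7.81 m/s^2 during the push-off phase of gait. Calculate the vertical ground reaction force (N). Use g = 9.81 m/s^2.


GRF = m * (g + a)
GRF = 96 * (9.81 + 7.81)
GRF = 96 * 17.6200
GRF = 1691.5200


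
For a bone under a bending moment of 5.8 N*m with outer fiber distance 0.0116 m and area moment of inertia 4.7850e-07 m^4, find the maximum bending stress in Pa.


sigma = M * c / I
sigma = 5.8 * 0.0116 / 4.7850e-07
M * c = 0.0673
sigma = 140606.0606


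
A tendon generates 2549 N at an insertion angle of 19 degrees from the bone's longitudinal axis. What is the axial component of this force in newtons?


F_eff = F_tendon * cos(theta)
theta = 19 deg = 0.3316 rad
cos(theta) = 0.9455
F_eff = 2549 * 0.9455
F_eff = 2410.1268


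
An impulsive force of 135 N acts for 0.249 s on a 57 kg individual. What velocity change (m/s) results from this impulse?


J = F * dt = 135 * 0.249 = 33.6150 N*s
delta_v = J / m
delta_v = 33.6150 / 57
delta_v = 0.5897


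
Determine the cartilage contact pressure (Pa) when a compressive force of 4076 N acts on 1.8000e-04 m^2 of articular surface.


P = F / A
P = 4076 / 1.8000e-04
P = 2.2644e+07


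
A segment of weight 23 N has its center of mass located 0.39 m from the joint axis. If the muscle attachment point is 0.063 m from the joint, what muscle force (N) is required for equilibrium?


F_muscle = W * d_load / d_muscle
F_muscle = 23 * 0.39 / 0.063
Numerator = 8.9700
F_muscle = 142.3810


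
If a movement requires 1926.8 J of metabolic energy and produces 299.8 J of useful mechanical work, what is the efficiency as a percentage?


eta = (W_mech / E_meta) * 100
eta = (299.8 / 1926.8) * 100
ratio = 0.1556
eta = 15.5595


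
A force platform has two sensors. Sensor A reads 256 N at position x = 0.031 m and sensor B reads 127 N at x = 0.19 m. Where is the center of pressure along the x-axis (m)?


COP_x = (F1*x1 + F2*x2) / (F1 + F2)
COP_x = (256*0.031 + 127*0.19) / (256 + 127)
Numerator = 32.0660
Denominator = 383
COP_x = 0.0837


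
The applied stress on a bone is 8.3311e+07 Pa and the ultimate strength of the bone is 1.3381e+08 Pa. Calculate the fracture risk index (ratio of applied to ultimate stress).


FRI = applied / ultimate
FRI = 8.3311e+07 / 1.3381e+08
FRI = 0.6226


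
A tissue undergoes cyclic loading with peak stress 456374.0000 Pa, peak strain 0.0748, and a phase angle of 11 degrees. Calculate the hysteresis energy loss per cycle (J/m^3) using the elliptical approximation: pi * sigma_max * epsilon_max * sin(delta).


E_loss = pi * sigma_max * epsilon_max * sin(delta)
delta = 11 deg = 0.1920 rad
sin(delta) = 0.1908
E_loss = pi * 456374.0000 * 0.0748 * 0.1908
E_loss = 20463.0898


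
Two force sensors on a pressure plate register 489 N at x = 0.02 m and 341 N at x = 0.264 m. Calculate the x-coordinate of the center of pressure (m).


COP_x = (F1*x1 + F2*x2) / (F1 + F2)
COP_x = (489*0.02 + 341*0.264) / (489 + 341)
Numerator = 99.8040
Denominator = 830
COP_x = 0.1202


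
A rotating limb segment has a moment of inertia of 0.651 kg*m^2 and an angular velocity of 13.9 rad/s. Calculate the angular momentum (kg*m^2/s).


L = I * omega
L = 0.651 * 13.9
L = 9.0489


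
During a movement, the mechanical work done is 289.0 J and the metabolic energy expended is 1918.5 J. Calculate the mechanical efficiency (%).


eta = (W_mech / E_meta) * 100
eta = (289.0 / 1918.5) * 100
ratio = 0.1506
eta = 15.0639
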